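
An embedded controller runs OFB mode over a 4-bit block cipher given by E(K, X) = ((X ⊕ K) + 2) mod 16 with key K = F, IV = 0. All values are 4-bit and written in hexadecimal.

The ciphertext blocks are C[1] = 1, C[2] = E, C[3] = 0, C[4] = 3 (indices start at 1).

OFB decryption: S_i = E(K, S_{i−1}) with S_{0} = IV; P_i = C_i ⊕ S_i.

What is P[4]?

P[1]: S = E(K, 0) = 1; 1 ⊕ 1 = 0.
P[2]: S = E(K, 1) = 0; E ⊕ 0 = E.
P[3]: S = E(K, 0) = 1; 0 ⊕ 1 = 1.
P[4]: S = E(K, 1) = 0; 3 ⊕ 0 = 3.

P[4] = 3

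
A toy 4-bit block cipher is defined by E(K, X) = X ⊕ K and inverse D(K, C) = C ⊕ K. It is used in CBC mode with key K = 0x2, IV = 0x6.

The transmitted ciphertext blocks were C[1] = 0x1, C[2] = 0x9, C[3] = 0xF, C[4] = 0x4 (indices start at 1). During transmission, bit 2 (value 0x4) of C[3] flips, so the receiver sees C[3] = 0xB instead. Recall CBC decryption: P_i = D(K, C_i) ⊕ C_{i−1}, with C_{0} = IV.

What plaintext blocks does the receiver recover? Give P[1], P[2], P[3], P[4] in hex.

Only C[3] changed, to 0xB. In CBC, a change in C_i garbles P_i and flips the same bit in P_{i+1}. Decrypting the received ciphertext:
P[1]: D(K, 0x1) = 0x3; 0x3 ⊕ 0x6 = 0x5.
P[2]: D(K, 0x9) = 0xB; 0xB ⊕ 0x1 = 0xA.
P[3]: D(K, 0xB) = 0x9; 0x9 ⊕ 0x9 = 0x0.
P[4]: D(K, 0x4) = 0x6; 0x6 ⊕ 0xB = 0xD.
Blocks that differ from the original plaintext: P[3], P[4].

P[1] = 0x5, P[2] = 0xA, P[3] = 0x0, P[4] = 0xD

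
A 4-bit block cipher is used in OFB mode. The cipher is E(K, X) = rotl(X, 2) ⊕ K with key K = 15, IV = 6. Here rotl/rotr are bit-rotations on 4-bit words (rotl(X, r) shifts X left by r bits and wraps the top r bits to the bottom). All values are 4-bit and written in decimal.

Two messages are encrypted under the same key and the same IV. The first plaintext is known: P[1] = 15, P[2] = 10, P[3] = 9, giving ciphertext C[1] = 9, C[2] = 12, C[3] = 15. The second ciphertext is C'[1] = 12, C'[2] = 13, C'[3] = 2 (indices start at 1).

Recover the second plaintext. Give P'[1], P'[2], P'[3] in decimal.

P'[1] = 10, P'[2] = 11, P'[3] = 4

In OFB with a reused IV, both messages share the same keystream S_i, so C_i ⊕ C'_i = P_i ⊕ P'_i and thus P'_i = P_i ⊕ C_i ⊕ C'_i.
P'[1]: 15 ⊕ 9 ⊕ 12 = 10.
P'[2]: 10 ⊕ 12 ⊕ 13 = 11.
P'[3]: 9 ⊕ 15 ⊕ 2 = 4.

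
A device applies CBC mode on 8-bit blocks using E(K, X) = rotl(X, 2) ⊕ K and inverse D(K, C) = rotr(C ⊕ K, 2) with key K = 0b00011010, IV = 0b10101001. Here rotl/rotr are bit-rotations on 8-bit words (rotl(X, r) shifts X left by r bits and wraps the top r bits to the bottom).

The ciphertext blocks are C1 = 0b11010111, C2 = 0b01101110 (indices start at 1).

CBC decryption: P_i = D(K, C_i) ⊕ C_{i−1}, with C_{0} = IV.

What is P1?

P1: D(K, 0b11010111) = 0b01110011; 0b01110011 ⊕ 0b10101001 = 0b11011010.

P1 = 0b11011010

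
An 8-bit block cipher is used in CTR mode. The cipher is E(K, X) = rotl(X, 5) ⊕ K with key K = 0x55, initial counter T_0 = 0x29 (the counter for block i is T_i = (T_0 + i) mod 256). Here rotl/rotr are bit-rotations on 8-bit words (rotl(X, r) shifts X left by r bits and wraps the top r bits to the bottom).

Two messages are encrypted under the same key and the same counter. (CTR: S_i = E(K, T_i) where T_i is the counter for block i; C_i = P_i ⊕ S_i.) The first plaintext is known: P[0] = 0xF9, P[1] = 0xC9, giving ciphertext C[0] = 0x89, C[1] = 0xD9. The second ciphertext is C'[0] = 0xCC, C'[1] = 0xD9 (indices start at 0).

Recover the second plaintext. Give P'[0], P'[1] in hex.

P'[0] = 0xBC, P'[1] = 0xC9

In CTR with a reused counter, both messages share the same keystream S_i, so C_i ⊕ C'_i = P_i ⊕ P'_i and thus P'_i = P_i ⊕ C_i ⊕ C'_i.
P'[0]: 0xF9 ⊕ 0x89 ⊕ 0xCC = 0xBC.
P'[1]: 0xC9 ⊕ 0xD9 ⊕ 0xD9 = 0xC9.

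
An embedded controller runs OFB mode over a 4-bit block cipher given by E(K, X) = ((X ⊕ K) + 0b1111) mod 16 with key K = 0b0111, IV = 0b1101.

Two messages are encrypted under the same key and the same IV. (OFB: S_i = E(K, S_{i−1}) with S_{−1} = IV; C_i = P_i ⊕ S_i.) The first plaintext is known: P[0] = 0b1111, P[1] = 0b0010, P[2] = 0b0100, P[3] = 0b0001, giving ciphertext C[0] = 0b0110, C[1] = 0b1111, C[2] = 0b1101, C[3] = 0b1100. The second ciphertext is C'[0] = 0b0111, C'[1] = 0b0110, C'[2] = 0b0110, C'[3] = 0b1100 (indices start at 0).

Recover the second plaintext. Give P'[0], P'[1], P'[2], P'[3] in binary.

P'[0] = 0b1110, P'[1] = 0b1011, P'[2] = 0b1111, P'[3] = 0b0001

In OFB with a reused IV, both messages share the same keystream S_i, so C_i ⊕ C'_i = P_i ⊕ P'_i and thus P'_i = P_i ⊕ C_i ⊕ C'_i.
P'[0]: 0b1111 ⊕ 0b0110 ⊕ 0b0111 = 0b1110.
P'[1]: 0b0010 ⊕ 0b1111 ⊕ 0b0110 = 0b1011.
P'[2]: 0b0100 ⊕ 0b1101 ⊕ 0b0110 = 0b1111.
P'[3]: 0b0001 ⊕ 0b1100 ⊕ 0b1100 = 0b0001.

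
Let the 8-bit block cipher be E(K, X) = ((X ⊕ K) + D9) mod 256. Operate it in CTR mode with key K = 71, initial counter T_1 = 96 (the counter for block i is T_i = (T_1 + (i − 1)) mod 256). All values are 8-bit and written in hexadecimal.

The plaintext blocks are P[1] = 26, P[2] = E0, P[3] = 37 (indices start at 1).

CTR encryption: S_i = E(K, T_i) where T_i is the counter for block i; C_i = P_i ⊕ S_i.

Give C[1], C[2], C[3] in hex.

C[1]: T = 96, S = E(K, T) = C0; 26 ⊕ C0 = E6.
C[2]: T = 97, S = E(K, T) = BF; E0 ⊕ BF = 5F.
C[3]: T = 98, S = E(K, T) = C2; 37 ⊕ C2 = F5.

C[1] = E6, C[2] = 5F, C[3] = F5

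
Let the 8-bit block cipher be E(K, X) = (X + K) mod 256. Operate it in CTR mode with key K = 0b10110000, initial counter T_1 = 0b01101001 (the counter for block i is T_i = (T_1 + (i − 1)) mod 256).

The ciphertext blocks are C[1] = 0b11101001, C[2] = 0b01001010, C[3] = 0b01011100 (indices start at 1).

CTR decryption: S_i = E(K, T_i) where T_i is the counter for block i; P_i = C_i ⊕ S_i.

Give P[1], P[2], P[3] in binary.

P[1] = 0b11110000, P[2] = 0b01010000, P[3] = 0b01000111

P[1]: T = 0b01101001, S = E(K, T) = 0b00011001; 0b11101001 ⊕ 0b00011001 = 0b11110000.
P[2]: T = 0b01101010, S = E(K, T) = 0b00011010; 0b01001010 ⊕ 0b00011010 = 0b01010000.
P[3]: T = 0b01101011, S = E(K, T) = 0b00011011; 0b01011100 ⊕ 0b00011011 = 0b01000111.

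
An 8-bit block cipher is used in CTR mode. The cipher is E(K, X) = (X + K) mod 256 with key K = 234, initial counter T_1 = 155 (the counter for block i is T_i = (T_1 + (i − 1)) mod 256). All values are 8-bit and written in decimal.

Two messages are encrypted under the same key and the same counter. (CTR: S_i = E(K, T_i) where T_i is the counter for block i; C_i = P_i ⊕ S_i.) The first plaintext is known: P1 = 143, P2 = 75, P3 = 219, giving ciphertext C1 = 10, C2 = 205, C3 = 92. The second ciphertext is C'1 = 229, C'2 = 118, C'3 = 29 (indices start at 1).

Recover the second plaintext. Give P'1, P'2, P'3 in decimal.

P'1 = 96, P'2 = 240, P'3 = 154

In CTR with a reused counter, both messages share the same keystream S_i, so C_i ⊕ C'_i = P_i ⊕ P'_i and thus P'_i = P_i ⊕ C_i ⊕ C'_i.
P'1: 143 ⊕ 10 ⊕ 229 = 96.
P'2: 75 ⊕ 205 ⊕ 118 = 240.
P'3: 219 ⊕ 92 ⊕ 29 = 154.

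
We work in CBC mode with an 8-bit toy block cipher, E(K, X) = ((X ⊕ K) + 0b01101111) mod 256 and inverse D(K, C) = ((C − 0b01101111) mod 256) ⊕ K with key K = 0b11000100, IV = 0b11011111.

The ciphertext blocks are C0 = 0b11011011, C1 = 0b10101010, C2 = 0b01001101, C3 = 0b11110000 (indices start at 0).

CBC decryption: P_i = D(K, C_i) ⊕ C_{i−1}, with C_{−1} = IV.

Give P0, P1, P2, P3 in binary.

P0 = 0b01110111, P1 = 0b00100100, P2 = 0b10110000, P3 = 0b00001000

P0: D(K, 0b11011011) = 0b10101000; 0b10101000 ⊕ 0b11011111 = 0b01110111.
P1: D(K, 0b10101010) = 0b11111111; 0b11111111 ⊕ 0b11011011 = 0b00100100.
P2: D(K, 0b01001101) = 0b00011010; 0b00011010 ⊕ 0b10101010 = 0b10110000.
P3: D(K, 0b11110000) = 0b01000101; 0b01000101 ⊕ 0b01001101 = 0b00001000.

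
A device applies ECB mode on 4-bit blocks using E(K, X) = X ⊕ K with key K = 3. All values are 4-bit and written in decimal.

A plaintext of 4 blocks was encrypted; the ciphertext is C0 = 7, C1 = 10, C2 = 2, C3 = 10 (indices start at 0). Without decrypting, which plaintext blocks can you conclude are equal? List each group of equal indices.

ECB encrypts each block independently with the same key, so equal ciphertext blocks imply equal plaintext blocks.
C1 = C3 = 10, so P1 = P3.

P1 = P3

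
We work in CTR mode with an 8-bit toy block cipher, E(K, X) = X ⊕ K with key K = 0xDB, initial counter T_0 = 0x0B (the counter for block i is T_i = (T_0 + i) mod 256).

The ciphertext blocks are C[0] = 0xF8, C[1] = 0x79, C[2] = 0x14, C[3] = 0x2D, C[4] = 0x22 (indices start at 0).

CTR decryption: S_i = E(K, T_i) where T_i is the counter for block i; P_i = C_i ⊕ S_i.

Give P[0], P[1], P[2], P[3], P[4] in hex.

P[0] = 0x28, P[1] = 0xAE, P[2] = 0xC2, P[3] = 0xF8, P[4] = 0xF6

P[0]: T = 0x0B, S = E(K, T) = 0xD0; 0xF8 ⊕ 0xD0 = 0x28.
P[1]: T = 0x0C, S = E(K, T) = 0xD7; 0x79 ⊕ 0xD7 = 0xAE.
P[2]: T = 0x0D, S = E(K, T) = 0xD6; 0x14 ⊕ 0xD6 = 0xC2.
P[3]: T = 0x0E, S = E(K, T) = 0xD5; 0x2D ⊕ 0xD5 = 0xF8.
P[4]: T = 0x0F, S = E(K, T) = 0xD4; 0x22 ⊕ 0xD4 = 0xF6.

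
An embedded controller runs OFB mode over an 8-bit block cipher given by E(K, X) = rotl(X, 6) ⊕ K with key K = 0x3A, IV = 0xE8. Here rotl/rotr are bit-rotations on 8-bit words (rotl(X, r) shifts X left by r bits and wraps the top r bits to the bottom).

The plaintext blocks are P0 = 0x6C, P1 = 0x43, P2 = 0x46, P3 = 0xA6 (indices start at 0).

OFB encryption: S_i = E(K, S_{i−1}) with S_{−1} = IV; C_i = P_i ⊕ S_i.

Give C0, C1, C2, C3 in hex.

C0 = 0x6C, C1 = 0x79, C2 = 0xF2, C3 = 0xB1

C0: S = E(K, 0xE8) = 0x00; 0x6C ⊕ 0x00 = 0x6C.
C1: S = E(K, 0x00) = 0x3A; 0x43 ⊕ 0x3A = 0x79.
C2: S = E(K, 0x3A) = 0xB4; 0x46 ⊕ 0xB4 = 0xF2.
C3: S = E(K, 0xB4) = 0x17; 0xA6 ⊕ 0x17 = 0xB1.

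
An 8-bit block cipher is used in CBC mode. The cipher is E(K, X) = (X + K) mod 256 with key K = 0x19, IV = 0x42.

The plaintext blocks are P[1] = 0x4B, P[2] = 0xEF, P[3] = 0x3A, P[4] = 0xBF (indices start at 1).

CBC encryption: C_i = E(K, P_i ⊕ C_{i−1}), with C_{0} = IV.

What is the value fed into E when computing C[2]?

C[1]: P[1] ⊕ 0x42 = 0x09; E(K, 0x09) = 0x22.
C[2]: P[2] ⊕ 0x22 = 0xCD; E(K, 0xCD) = 0xE6.
So the input to E for block [2] is 0xCD.

0xCD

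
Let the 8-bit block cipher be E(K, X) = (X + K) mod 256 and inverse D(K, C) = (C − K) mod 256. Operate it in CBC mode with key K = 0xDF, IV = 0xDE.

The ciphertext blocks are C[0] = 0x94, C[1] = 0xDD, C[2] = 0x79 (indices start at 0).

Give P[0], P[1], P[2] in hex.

P[0] = 0x6B, P[1] = 0x6A, P[2] = 0x47

CBC decryption: P_i = D(K, C_i) ⊕ C_{i−1}, with C_{−1} = IV.
P[0]: D(K, 0x94) = 0xB5; 0xB5 ⊕ 0xDE = 0x6B.
P[1]: D(K, 0xDD) = 0xFE; 0xFE ⊕ 0x94 = 0x6A.
P[2]: D(K, 0x79) = 0x9A; 0x9A ⊕ 0xDD = 0x47.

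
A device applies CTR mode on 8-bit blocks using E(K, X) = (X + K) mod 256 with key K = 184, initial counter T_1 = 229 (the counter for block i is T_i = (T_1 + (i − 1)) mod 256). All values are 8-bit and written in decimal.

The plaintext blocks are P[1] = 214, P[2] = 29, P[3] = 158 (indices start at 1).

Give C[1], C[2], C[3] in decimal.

CTR encryption: S_i = E(K, T_i) where T_i is the counter for block i; C_i = P_i ⊕ S_i.
C[1]: T = 229, S = E(K, T) = 157; 214 ⊕ 157 = 75.
C[2]: T = 230, S = E(K, T) = 158; 29 ⊕ 158 = 131.
C[3]: T = 231, S = E(K, T) = 159; 158 ⊕ 159 = 1.

C[1] = 75, C[2] = 131, C[3] = 1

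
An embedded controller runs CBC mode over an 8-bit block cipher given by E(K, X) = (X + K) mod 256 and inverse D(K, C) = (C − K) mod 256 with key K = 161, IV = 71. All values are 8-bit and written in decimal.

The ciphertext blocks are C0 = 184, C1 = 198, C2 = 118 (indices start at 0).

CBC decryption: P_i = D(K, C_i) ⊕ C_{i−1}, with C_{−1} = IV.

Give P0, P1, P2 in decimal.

P0: D(K, 184) = 23; 23 ⊕ 71 = 80.
P1: D(K, 198) = 37; 37 ⊕ 184 = 157.
P2: D(K, 118) = 213; 213 ⊕ 198 = 19.

P0 = 80, P1 = 157, P2 = 19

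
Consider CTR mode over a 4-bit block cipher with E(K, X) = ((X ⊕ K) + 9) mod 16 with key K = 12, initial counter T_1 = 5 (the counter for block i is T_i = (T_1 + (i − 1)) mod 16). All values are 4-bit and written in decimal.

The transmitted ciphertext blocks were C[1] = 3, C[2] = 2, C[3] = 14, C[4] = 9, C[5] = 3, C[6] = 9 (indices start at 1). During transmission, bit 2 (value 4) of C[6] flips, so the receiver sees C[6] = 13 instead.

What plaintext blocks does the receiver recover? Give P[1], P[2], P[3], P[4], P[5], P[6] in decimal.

P[1] = 1, P[2] = 1, P[3] = 10, P[4] = 4, P[5] = 13, P[6] = 2

CTR decryption: S_i = E(K, T_i) where T_i is the counter for block i; P_i = C_i ⊕ S_i.
Only C[6] changed, to 13. In CTR, a change in C_i flips the same bit in P_i only; the keystream is unaffected. Decrypting the received ciphertext:
P[1]: T = 5, S = E(K, T) = 2; 3 ⊕ 2 = 1.
P[2]: T = 6, S = E(K, T) = 3; 2 ⊕ 3 = 1.
P[3]: T = 7, S = E(K, T) = 4; 14 ⊕ 4 = 10.
P[4]: T = 8, S = E(K, T) = 13; 9 ⊕ 13 = 4.
P[5]: T = 9, S = E(K, T) = 14; 3 ⊕ 14 = 13.
P[6]: T = 10, S = E(K, T) = 15; 13 ⊕ 15 = 2.
Blocks that differ from the original plaintext: P[6].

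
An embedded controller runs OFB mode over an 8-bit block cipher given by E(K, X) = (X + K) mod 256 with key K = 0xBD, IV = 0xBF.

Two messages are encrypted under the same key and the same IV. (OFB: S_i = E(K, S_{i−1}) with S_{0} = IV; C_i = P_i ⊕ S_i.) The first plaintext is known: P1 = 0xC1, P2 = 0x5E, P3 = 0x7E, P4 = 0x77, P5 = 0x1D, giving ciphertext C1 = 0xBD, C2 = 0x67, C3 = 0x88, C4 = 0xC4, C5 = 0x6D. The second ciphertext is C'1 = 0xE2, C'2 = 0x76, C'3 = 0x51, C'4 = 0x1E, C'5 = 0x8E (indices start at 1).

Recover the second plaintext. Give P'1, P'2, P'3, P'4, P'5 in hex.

P'1 = 0x9E, P'2 = 0x4F, P'3 = 0xA7, P'4 = 0xAD, P'5 = 0xFE

In OFB with a reused IV, both messages share the same keystream S_i, so C_i ⊕ C'_i = P_i ⊕ P'_i and thus P'_i = P_i ⊕ C_i ⊕ C'_i.
P'1: 0xC1 ⊕ 0xBD ⊕ 0xE2 = 0x9E.
P'2: 0x5E ⊕ 0x67 ⊕ 0x76 = 0x4F.
P'3: 0x7E ⊕ 0x88 ⊕ 0x51 = 0xA7.
P'4: 0x77 ⊕ 0xC4 ⊕ 0x1E = 0xAD.
P'5: 0x1D ⊕ 0x6D ⊕ 0x8E = 0xFE.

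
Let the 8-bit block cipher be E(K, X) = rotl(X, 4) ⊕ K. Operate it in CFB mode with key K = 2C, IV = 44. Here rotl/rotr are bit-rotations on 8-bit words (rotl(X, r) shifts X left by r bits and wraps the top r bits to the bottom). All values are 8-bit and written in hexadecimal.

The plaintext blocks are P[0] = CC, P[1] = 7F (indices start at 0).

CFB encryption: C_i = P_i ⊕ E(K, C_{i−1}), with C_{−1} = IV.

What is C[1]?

C[1] = 19

C[0]: E(K, 44) = 68; CC ⊕ 68 = A4.
C[1]: E(K, A4) = 66; 7F ⊕ 66 = 19.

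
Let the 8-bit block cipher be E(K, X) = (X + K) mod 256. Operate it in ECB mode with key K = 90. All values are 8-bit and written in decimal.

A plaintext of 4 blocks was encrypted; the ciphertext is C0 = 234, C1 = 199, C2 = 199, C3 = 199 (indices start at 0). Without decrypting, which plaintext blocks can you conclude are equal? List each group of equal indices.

P1 = P2 = P3

ECB encrypts each block independently with the same key, so equal ciphertext blocks imply equal plaintext blocks.
C1 = C2 = C3 = 199, so P1 = P2 = P3.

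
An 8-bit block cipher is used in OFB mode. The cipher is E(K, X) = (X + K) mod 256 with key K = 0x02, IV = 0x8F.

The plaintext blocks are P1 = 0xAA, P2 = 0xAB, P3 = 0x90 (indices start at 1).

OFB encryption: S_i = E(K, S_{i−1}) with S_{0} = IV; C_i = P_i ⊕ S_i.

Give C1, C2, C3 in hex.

C1: S = E(K, 0x8F) = 0x91; 0xAA ⊕ 0x91 = 0x3B.
C2: S = E(K, 0x91) = 0x93; 0xAB ⊕ 0x93 = 0x38.
C3: S = E(K, 0x93) = 0x95; 0x90 ⊕ 0x95 = 0x05.

C1 = 0x3B, C2 = 0x38, C3 = 0x05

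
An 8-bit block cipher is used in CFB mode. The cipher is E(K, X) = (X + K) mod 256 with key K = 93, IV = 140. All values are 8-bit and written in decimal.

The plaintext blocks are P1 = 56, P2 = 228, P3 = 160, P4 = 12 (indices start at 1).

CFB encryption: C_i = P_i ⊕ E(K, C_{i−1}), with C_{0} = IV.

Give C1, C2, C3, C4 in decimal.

C1 = 209, C2 = 202, C3 = 135, C4 = 232

C1: E(K, 140) = 233; 56 ⊕ 233 = 209.
C2: E(K, 209) = 46; 228 ⊕ 46 = 202.
C3: E(K, 202) = 39; 160 ⊕ 39 = 135.
C4: E(K, 135) = 228; 12 ⊕ 228 = 232.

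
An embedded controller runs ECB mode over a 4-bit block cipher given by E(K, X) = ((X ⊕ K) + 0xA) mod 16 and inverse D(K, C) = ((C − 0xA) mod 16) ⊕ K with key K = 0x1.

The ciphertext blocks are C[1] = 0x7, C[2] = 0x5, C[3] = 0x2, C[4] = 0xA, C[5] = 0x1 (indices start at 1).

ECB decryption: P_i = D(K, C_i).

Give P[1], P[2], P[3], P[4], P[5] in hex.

P[1]: D(K, 0x7) = 0xC.
P[2]: D(K, 0x5) = 0xA.
P[3]: D(K, 0x2) = 0x9.
P[4]: D(K, 0xA) = 0x1.
P[5]: D(K, 0x1) = 0x6.

P[1] = 0xC, P[2] = 0xA, P[3] = 0x9, P[4] = 0x1, P[5] = 0x6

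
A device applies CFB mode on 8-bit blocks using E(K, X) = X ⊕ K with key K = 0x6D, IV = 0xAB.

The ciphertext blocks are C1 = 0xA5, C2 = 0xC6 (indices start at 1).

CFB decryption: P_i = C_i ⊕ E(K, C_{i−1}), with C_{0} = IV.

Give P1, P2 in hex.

P1: E(K, 0xAB) = 0xC6; 0xA5 ⊕ 0xC6 = 0x63.
P2: E(K, 0xA5) = 0xC8; 0xC6 ⊕ 0xC8 = 0x0E.

P1 = 0x63, P2 = 0x0E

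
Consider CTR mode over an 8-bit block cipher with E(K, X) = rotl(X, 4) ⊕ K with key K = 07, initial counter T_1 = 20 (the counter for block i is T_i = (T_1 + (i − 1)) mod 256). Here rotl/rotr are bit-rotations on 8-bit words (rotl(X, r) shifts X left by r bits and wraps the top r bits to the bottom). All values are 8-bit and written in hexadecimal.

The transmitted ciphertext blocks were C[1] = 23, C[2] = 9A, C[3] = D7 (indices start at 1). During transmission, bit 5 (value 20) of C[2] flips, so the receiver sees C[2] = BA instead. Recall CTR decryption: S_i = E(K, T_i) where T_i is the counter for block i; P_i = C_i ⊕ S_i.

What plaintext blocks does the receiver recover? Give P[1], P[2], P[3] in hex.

Only C[2] changed, to BA. In CTR, a change in C_i flips the same bit in P_i only; the keystream is unaffected. Decrypting the received ciphertext:
P[1]: T = 20, S = E(K, T) = 05; 23 ⊕ 05 = 26.
P[2]: T = 21, S = E(K, T) = 15; BA ⊕ 15 = AF.
P[3]: T = 22, S = E(K, T) = 25; D7 ⊕ 25 = F2.
Blocks that differ from the original plaintext: P[2].

P[1] = 26, P[2] = AF, P[3] = F2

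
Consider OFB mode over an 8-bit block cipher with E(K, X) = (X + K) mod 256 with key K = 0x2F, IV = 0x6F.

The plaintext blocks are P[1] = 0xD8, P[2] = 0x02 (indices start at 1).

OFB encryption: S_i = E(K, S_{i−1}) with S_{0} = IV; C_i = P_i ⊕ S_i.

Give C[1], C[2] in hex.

C[1]: S = E(K, 0x6F) = 0x9E; 0xD8 ⊕ 0x9E = 0x46.
C[2]: S = E(K, 0x9E) = 0xCD; 0x02 ⊕ 0xCD = 0xCF.

C[1] = 0x46, C[2] = 0xCF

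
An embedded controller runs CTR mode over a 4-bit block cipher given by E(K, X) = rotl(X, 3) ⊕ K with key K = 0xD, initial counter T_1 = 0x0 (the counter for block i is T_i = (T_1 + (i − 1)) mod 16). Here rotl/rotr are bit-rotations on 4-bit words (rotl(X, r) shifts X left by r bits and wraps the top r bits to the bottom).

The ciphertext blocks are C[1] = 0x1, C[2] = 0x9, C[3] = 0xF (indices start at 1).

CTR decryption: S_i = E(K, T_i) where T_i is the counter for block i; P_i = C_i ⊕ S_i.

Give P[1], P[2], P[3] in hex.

P[1]: T = 0x0, S = E(K, T) = 0xD; 0x1 ⊕ 0xD = 0xC.
P[2]: T = 0x1, S = E(K, T) = 0x5; 0x9 ⊕ 0x5 = 0xC.
P[3]: T = 0x2, S = E(K, T) = 0xC; 0xF ⊕ 0xC = 0x3.

P[1] = 0xC, P[2] = 0xC, P[3] = 0x3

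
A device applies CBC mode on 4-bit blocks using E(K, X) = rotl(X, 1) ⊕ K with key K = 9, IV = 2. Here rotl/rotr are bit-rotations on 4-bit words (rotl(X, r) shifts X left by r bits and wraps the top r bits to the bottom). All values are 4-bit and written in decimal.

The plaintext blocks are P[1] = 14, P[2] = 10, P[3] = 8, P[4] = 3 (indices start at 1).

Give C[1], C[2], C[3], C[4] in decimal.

C[1] = 0, C[2] = 12, C[3] = 1, C[4] = 13

CBC encryption: C_i = E(K, P_i ⊕ C_{i−1}), with C_{0} = IV.
C[1]: P[1] ⊕ 2 = 12; E(K, 12) = 0.
C[2]: P[2] ⊕ 0 = 10; E(K, 10) = 12.
C[3]: P[3] ⊕ 12 = 4; E(K, 4) = 1.
C[4]: P[4] ⊕ 1 = 2; E(K, 2) = 13.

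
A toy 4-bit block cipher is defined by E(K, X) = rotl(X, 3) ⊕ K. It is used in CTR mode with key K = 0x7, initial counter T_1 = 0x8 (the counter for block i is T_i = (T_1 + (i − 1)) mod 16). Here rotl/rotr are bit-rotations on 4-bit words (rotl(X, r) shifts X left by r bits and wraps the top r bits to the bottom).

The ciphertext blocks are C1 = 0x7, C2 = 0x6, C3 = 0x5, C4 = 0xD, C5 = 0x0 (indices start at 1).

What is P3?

CTR decryption: S_i = E(K, T_i) where T_i is the counter for block i; P_i = C_i ⊕ S_i.
P3: T = 0xA, S = E(K, T) = 0x2; 0x5 ⊕ 0x2 = 0x7.

P3 = 0x7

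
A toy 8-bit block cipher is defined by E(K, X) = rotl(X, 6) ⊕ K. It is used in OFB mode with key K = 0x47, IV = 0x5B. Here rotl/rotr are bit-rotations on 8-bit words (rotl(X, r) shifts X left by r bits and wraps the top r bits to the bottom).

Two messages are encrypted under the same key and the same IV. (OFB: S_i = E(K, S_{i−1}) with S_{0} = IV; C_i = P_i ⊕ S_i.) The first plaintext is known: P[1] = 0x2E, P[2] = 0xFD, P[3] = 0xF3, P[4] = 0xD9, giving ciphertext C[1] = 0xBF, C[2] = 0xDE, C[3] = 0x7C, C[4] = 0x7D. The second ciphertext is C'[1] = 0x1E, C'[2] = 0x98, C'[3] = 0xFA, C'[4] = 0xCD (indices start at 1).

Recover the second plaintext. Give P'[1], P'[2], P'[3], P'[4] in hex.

In OFB with a reused IV, both messages share the same keystream S_i, so C_i ⊕ C'_i = P_i ⊕ P'_i and thus P'_i = P_i ⊕ C_i ⊕ C'_i.
P'[1]: 0x2E ⊕ 0xBF ⊕ 0x1E = 0x8F.
P'[2]: 0xFD ⊕ 0xDE ⊕ 0x98 = 0xBB.
P'[3]: 0xF3 ⊕ 0x7C ⊕ 0xFA = 0x75.
P'[4]: 0xD9 ⊕ 0x7D ⊕ 0xCD = 0x69.

P'[1] = 0x8F, P'[2] = 0xBB, P'[3] = 0x75, P'[4] = 0x69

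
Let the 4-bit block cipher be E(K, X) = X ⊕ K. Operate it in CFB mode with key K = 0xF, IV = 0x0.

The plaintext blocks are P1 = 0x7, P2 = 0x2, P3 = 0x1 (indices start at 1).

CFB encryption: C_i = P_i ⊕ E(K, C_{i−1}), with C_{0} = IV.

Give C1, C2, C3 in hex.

C1 = 0x8, C2 = 0x5, C3 = 0xB

C1: E(K, 0x0) = 0xF; 0x7 ⊕ 0xF = 0x8.
C2: E(K, 0x8) = 0x7; 0x2 ⊕ 0x7 = 0x5.
C3: E(K, 0x5) = 0xA; 0x1 ⊕ 0xA = 0xB.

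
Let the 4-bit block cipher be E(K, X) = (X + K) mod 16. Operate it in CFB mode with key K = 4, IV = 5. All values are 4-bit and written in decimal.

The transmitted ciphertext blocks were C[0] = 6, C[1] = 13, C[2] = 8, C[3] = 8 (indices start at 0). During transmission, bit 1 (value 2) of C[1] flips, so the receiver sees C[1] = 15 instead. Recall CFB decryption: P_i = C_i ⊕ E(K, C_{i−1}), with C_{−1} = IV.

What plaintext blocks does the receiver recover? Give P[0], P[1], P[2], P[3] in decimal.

P[0] = 15, P[1] = 5, P[2] = 11, P[3] = 4

Only C[1] changed, to 15. In CFB, a change in C_i flips the same bit in P_i and garbles P_{i+1}. Decrypting the received ciphertext:
P[0]: E(K, 5) = 9; 6 ⊕ 9 = 15.
P[1]: E(K, 6) = 10; 15 ⊕ 10 = 5.
P[2]: E(K, 15) = 3; 8 ⊕ 3 = 11.
P[3]: E(K, 8) = 12; 8 ⊕ 12 = 4.
Blocks that differ from the original plaintext: P[1], P[2].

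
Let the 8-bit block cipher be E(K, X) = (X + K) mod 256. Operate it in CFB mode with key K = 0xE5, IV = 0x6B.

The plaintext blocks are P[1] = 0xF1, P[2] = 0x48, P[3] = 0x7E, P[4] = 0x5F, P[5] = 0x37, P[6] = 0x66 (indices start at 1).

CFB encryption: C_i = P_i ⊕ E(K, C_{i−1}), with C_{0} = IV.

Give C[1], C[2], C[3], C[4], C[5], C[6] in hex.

C[1] = 0xA1, C[2] = 0xCE, C[3] = 0xCD, C[4] = 0xED, C[5] = 0xE5, C[6] = 0xAC

C[1]: E(K, 0x6B) = 0x50; 0xF1 ⊕ 0x50 = 0xA1.
C[2]: E(K, 0xA1) = 0x86; 0x48 ⊕ 0x86 = 0xCE.
C[3]: E(K, 0xCE) = 0xB3; 0x7E ⊕ 0xB3 = 0xCD.
C[4]: E(K, 0xCD) = 0xB2; 0x5F ⊕ 0xB2 = 0xED.
C[5]: E(K, 0xED) = 0xD2; 0x37 ⊕ 0xD2 = 0xE5.
C[6]: E(K, 0xE5) = 0xCA; 0x66 ⊕ 0xCA = 0xAC.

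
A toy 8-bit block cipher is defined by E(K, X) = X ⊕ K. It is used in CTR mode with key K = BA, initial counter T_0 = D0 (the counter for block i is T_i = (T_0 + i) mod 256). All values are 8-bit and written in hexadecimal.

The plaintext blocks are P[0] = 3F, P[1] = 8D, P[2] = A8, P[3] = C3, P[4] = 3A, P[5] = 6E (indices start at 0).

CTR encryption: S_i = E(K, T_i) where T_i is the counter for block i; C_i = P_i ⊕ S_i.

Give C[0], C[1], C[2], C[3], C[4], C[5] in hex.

C[0] = 55, C[1] = E6, C[2] = C0, C[3] = AA, C[4] = 54, C[5] = 01

C[0]: T = D0, S = E(K, T) = 6A; 3F ⊕ 6A = 55.
C[1]: T = D1, S = E(K, T) = 6B; 8D ⊕ 6B = E6.
C[2]: T = D2, S = E(K, T) = 68; A8 ⊕ 68 = C0.
C[3]: T = D3, S = E(K, T) = 69; C3 ⊕ 69 = AA.
C[4]: T = D4, S = E(K, T) = 6E; 3A ⊕ 6E = 54.
C[5]: T = D5, S = E(K, T) = 6F; 6E ⊕ 6F = 01.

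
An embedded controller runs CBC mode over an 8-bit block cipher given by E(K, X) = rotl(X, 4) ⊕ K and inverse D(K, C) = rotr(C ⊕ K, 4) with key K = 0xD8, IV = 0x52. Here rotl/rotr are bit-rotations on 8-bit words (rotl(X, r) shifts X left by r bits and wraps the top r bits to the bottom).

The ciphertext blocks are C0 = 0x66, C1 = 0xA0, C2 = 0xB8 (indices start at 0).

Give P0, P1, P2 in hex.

CBC decryption: P_i = D(K, C_i) ⊕ C_{i−1}, with C_{−1} = IV.
P0: D(K, 0x66) = 0xEB; 0xEB ⊕ 0x52 = 0xB9.
P1: D(K, 0xA0) = 0x87; 0x87 ⊕ 0x66 = 0xE1.
P2: D(K, 0xB8) = 0x06; 0x06 ⊕ 0xA0 = 0xA6.

P0 = 0xB9, P1 = 0xE1, P2 = 0xA6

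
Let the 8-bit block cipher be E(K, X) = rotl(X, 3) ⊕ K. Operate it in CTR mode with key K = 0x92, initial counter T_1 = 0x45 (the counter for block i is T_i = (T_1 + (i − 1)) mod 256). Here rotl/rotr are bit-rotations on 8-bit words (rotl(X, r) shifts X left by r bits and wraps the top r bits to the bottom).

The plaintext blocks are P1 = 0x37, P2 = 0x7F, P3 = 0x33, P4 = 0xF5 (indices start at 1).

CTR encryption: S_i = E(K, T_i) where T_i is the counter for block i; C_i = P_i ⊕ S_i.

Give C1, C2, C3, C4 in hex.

C1: T = 0x45, S = E(K, T) = 0xB8; 0x37 ⊕ 0xB8 = 0x8F.
C2: T = 0x46, S = E(K, T) = 0xA0; 0x7F ⊕ 0xA0 = 0xDF.
C3: T = 0x47, S = E(K, T) = 0xA8; 0x33 ⊕ 0xA8 = 0x9B.
C4: T = 0x48, S = E(K, T) = 0xD0; 0xF5 ⊕ 0xD0 = 0x25.

C1 = 0x8F, C2 = 0xDF, C3 = 0x9B, C4 = 0x25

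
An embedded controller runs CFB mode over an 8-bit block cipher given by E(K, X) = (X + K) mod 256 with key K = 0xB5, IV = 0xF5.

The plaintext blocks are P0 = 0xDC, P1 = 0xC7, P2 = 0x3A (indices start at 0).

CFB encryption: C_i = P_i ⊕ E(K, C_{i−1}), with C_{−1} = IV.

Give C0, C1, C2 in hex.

C0: E(K, 0xF5) = 0xAA; 0xDC ⊕ 0xAA = 0x76.
C1: E(K, 0x76) = 0x2B; 0xC7 ⊕ 0x2B = 0xEC.
C2: E(K, 0xEC) = 0xA1; 0x3A ⊕ 0xA1 = 0x9B.

C0 = 0x76, C1 = 0xEC, C2 = 0x9B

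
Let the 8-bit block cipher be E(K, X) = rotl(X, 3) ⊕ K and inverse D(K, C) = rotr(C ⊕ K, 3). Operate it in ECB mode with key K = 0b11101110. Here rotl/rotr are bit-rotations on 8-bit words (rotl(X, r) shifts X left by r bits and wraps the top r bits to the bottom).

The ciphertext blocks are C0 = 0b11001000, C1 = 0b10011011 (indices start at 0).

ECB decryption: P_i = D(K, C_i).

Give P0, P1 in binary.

P0: D(K, 0b11001000) = 0b11000100.
P1: D(K, 0b10011011) = 0b10101110.

P0 = 0b11000100, P1 = 0b10101110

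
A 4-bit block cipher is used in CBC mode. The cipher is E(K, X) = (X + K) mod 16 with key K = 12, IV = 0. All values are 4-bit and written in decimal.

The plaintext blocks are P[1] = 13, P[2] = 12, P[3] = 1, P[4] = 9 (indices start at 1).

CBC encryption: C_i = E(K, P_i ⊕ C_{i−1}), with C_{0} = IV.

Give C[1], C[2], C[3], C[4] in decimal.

C[1]: P[1] ⊕ 0 = 13; E(K, 13) = 9.
C[2]: P[2] ⊕ 9 = 5; E(K, 5) = 1.
C[3]: P[3] ⊕ 1 = 0; E(K, 0) = 12.
C[4]: P[4] ⊕ 12 = 5; E(K, 5) = 1.

C[1] = 9, C[2] = 1, C[3] = 12, C[4] = 1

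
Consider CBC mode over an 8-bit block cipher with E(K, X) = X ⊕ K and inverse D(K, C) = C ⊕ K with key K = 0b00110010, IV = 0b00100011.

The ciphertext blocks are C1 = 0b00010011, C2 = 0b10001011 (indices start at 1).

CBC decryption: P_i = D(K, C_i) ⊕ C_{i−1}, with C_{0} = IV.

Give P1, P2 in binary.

P1: D(K, 0b00010011) = 0b00100001; 0b00100001 ⊕ 0b00100011 = 0b00000010.
P2: D(K, 0b10001011) = 0b10111001; 0b10111001 ⊕ 0b00010011 = 0b10101010.

P1 = 0b00000010, P2 = 0b10101010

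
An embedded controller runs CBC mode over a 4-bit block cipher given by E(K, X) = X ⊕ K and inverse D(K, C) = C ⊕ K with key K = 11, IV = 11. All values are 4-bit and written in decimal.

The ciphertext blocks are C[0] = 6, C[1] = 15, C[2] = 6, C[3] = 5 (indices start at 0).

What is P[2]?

CBC decryption: P_i = D(K, C_i) ⊕ C_{i−1}, with C_{−1} = IV.
P[2]: D(K, 6) = 13; 13 ⊕ 15 = 2.

P[2] = 2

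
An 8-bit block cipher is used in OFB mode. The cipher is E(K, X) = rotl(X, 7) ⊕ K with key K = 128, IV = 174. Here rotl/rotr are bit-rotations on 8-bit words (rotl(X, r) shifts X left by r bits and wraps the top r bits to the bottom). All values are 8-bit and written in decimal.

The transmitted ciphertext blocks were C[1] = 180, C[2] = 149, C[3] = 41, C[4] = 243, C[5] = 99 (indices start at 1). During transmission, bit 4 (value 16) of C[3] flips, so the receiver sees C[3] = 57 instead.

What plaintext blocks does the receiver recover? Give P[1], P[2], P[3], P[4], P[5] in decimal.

P[1] = 99, P[2] = 254, P[3] = 12, P[4] = 233, P[5] = 238

OFB decryption: S_i = E(K, S_{i−1}) with S_{0} = IV; P_i = C_i ⊕ S_i.
Only C[3] changed, to 57. In OFB, a change in C_i flips the same bit in P_i only; the keystream is unaffected. Decrypting the received ciphertext:
P[1]: S = E(K, 174) = 215; 180 ⊕ 215 = 99.
P[2]: S = E(K, 215) = 107; 149 ⊕ 107 = 254.
P[3]: S = E(K, 107) = 53; 57 ⊕ 53 = 12.
P[4]: S = E(K, 53) = 26; 243 ⊕ 26 = 233.
P[5]: S = E(K, 26) = 141; 99 ⊕ 141 = 238.
Blocks that differ from the original plaintext: P[3].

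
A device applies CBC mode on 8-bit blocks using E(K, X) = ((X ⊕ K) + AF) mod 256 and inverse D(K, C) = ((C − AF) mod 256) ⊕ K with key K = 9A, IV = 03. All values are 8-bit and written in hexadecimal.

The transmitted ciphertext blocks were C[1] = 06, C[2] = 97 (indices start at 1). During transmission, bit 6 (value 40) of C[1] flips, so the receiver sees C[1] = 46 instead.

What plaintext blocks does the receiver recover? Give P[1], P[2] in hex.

CBC decryption: P_i = D(K, C_i) ⊕ C_{i−1}, with C_{0} = IV.
Only C[1] changed, to 46. In CBC, a change in C_i garbles P_i and flips the same bit in P_{i+1}. Decrypting the received ciphertext:
P[1]: D(K, 46) = 0D; 0D ⊕ 03 = 0E.
P[2]: D(K, 97) = 72; 72 ⊕ 46 = 34.
Blocks that differ from the original plaintext: P[1], P[2].

P[1] = 0E, P[2] = 34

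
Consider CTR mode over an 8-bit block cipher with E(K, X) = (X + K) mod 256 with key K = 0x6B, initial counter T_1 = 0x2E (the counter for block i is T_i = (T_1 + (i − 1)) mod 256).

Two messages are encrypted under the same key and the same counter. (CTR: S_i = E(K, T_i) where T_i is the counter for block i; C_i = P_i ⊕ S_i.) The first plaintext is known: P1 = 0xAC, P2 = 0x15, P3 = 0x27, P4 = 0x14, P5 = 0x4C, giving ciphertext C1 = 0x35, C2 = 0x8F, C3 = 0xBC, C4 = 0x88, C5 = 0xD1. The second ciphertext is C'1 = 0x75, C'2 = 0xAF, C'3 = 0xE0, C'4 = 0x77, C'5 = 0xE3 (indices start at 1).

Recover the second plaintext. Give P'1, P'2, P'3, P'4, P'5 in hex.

In CTR with a reused counter, both messages share the same keystream S_i, so C_i ⊕ C'_i = P_i ⊕ P'_i and thus P'_i = P_i ⊕ C_i ⊕ C'_i.
P'1: 0xAC ⊕ 0x35 ⊕ 0x75 = 0xEC.
P'2: 0x15 ⊕ 0x8F ⊕ 0xAF = 0x35.
P'3: 0x27 ⊕ 0xBC ⊕ 0xE0 = 0x7B.
P'4: 0x14 ⊕ 0x88 ⊕ 0x77 = 0xEB.
P'5: 0x4C ⊕ 0xD1 ⊕ 0xE3 = 0x7E.

P'1 = 0xEC, P'2 = 0x35, P'3 = 0x7B, P'4 = 0xEB, P'5 = 0x7E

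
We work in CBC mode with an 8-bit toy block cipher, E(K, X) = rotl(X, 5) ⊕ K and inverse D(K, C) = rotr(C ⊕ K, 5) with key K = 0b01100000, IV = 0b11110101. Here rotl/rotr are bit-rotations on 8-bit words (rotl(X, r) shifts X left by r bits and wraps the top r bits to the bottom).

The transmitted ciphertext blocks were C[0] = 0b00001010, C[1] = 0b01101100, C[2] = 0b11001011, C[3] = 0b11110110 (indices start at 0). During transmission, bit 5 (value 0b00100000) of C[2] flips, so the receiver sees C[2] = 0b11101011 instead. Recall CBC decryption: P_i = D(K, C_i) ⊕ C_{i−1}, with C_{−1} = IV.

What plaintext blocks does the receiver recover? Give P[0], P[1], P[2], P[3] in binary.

Only C[2] changed, to 0b11101011. In CBC, a change in C_i garbles P_i and flips the same bit in P_{i+1}. Decrypting the received ciphertext:
P[0]: D(K, 0b00001010) = 0b01010011; 0b01010011 ⊕ 0b11110101 = 0b10100110.
P[1]: D(K, 0b01101100) = 0b01100000; 0b01100000 ⊕ 0b00001010 = 0b01101010.
P[2]: D(K, 0b11101011) = 0b01011100; 0b01011100 ⊕ 0b01101100 = 0b00110000.
P[3]: D(K, 0b11110110) = 0b10110100; 0b10110100 ⊕ 0b11101011 = 0b01011111.
Blocks that differ from the original plaintext: P[2], P[3].

P[0] = 0b10100110, P[1] = 0b01101010, P[2] = 0b00110000, P[3] = 0b01011111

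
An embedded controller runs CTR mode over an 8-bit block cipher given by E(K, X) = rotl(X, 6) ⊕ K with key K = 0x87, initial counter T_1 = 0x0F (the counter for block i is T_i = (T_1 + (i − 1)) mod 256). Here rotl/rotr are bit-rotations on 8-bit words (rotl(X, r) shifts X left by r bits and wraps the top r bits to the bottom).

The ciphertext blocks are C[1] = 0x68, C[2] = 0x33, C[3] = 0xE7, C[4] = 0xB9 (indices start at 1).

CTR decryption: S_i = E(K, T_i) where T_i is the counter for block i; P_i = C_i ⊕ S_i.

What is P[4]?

P[4]: T = 0x12, S = E(K, T) = 0x03; 0xB9 ⊕ 0x03 = 0xBA.

P[4] = 0xBA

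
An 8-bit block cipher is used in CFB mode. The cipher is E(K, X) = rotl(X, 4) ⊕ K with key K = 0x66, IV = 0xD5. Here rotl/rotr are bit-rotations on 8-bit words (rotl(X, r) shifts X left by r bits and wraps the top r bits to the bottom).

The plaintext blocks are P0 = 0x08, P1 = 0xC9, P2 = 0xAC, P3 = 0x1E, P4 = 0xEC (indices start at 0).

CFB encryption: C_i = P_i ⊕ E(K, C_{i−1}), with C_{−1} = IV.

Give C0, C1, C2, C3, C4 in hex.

C0: E(K, 0xD5) = 0x3B; 0x08 ⊕ 0x3B = 0x33.
C1: E(K, 0x33) = 0x55; 0xC9 ⊕ 0x55 = 0x9C.
C2: E(K, 0x9C) = 0xAF; 0xAC ⊕ 0xAF = 0x03.
C3: E(K, 0x03) = 0x56; 0x1E ⊕ 0x56 = 0x48.
C4: E(K, 0x48) = 0xE2; 0xEC ⊕ 0xE2 = 0x0E.

C0 = 0x33, C1 = 0x9C, C2 = 0x03, C3 = 0x48, C4 = 0x0E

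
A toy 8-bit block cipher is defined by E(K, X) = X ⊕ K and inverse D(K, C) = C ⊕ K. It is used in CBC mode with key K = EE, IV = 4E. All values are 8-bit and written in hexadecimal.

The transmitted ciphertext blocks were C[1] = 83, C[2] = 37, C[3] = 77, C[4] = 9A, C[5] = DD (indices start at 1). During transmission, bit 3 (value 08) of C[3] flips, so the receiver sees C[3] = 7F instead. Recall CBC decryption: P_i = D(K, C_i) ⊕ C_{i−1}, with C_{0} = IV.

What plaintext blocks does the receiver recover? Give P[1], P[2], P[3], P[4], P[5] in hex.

P[1] = 23, P[2] = 5A, P[3] = A6, P[4] = 0B, P[5] = A9

Only C[3] changed, to 7F. In CBC, a change in C_i garbles P_i and flips the same bit in P_{i+1}. Decrypting the received ciphertext:
P[1]: D(K, 83) = 6D; 6D ⊕ 4E = 23.
P[2]: D(K, 37) = D9; D9 ⊕ 83 = 5A.
P[3]: D(K, 7F) = 91; 91 ⊕ 37 = A6.
P[4]: D(K, 9A) = 74; 74 ⊕ 7F = 0B.
P[5]: D(K, DD) = 33; 33 ⊕ 9A = A9.
Blocks that differ from the original plaintext: P[3], P[4].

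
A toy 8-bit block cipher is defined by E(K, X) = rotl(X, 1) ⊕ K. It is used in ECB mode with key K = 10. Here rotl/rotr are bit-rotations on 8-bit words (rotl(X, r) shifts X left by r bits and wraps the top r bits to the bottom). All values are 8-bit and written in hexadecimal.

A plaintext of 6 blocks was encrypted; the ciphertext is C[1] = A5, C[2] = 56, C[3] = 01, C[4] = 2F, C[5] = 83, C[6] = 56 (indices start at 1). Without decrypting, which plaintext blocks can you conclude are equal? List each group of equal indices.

P[2] = P[6]

ECB encrypts each block independently with the same key, so equal ciphertext blocks imply equal plaintext blocks.
C[2] = C[6] = 56, so P[2] = P[6].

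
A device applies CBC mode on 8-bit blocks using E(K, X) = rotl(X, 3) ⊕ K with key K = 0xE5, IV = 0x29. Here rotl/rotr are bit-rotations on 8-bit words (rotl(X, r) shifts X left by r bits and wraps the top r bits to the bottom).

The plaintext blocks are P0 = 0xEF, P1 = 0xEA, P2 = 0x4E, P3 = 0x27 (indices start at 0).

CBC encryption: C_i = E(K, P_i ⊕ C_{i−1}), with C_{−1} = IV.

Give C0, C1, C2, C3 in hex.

C0 = 0xD3, C1 = 0x2C, C2 = 0xF6, C3 = 0x6B

C0: P0 ⊕ 0x29 = 0xC6; E(K, 0xC6) = 0xD3.
C1: P1 ⊕ 0xD3 = 0x39; E(K, 0x39) = 0x2C.
C2: P2 ⊕ 0x2C = 0x62; E(K, 0x62) = 0xF6.
C3: P3 ⊕ 0xF6 = 0xD1; E(K, 0xD1) = 0x6B.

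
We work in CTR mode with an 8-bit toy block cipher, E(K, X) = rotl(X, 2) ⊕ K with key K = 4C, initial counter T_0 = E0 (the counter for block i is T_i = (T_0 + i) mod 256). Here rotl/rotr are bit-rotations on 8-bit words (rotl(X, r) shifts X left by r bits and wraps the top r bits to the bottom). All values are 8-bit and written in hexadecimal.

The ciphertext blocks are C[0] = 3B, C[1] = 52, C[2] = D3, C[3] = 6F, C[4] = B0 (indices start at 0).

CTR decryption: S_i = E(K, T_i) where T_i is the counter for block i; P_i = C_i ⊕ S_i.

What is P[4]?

P[4] = 6F

P[4]: T = E4, S = E(K, T) = DF; B0 ⊕ DF = 6F.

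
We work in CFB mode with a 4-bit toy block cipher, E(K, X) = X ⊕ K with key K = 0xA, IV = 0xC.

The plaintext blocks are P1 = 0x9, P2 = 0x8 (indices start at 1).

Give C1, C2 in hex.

CFB encryption: C_i = P_i ⊕ E(K, C_{i−1}), with C_{0} = IV.
C1: E(K, 0xC) = 0x6; 0x9 ⊕ 0x6 = 0xF.
C2: E(K, 0xF) = 0x5; 0x8 ⊕ 0x5 = 0xD.

C1 = 0xF, C2 = 0xD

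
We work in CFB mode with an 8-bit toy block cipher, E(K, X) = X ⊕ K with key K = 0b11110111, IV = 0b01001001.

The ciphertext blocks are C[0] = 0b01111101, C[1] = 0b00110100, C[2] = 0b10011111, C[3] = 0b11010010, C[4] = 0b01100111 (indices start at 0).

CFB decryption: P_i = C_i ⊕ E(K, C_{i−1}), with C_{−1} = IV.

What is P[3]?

P[3] = 0b10111010

P[3]: E(K, 0b10011111) = 0b01101000; 0b11010010 ⊕ 0b01101000 = 0b10111010.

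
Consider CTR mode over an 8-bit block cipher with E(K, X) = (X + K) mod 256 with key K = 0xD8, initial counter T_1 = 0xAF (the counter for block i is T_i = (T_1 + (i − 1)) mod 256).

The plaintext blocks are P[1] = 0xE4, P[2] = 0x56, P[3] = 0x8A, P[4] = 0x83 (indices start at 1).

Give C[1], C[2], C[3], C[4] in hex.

CTR encryption: S_i = E(K, T_i) where T_i is the counter for block i; C_i = P_i ⊕ S_i.
C[1]: T = 0xAF, S = E(K, T) = 0x87; 0xE4 ⊕ 0x87 = 0x63.
C[2]: T = 0xB0, S = E(K, T) = 0x88; 0x56 ⊕ 0x88 = 0xDE.
C[3]: T = 0xB1, S = E(K, T) = 0x89; 0x8A ⊕ 0x89 = 0x03.
C[4]: T = 0xB2, S = E(K, T) = 0x8A; 0x83 ⊕ 0x8A = 0x09.

C[1] = 0x63, C[2] = 0xDE, C[3] = 0x03, C[4] = 0x09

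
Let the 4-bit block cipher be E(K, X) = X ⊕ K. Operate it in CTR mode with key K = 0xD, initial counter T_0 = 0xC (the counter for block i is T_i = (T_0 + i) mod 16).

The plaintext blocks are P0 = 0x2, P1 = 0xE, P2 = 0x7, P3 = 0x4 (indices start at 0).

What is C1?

C1 = 0xE

CTR encryption: S_i = E(K, T_i) where T_i is the counter for block i; C_i = P_i ⊕ S_i.
C0: T = 0xC, S = E(K, T) = 0x1; 0x2 ⊕ 0x1 = 0x3.
C1: T = 0xD, S = E(K, T) = 0x0; 0xE ⊕ 0x0 = 0xE.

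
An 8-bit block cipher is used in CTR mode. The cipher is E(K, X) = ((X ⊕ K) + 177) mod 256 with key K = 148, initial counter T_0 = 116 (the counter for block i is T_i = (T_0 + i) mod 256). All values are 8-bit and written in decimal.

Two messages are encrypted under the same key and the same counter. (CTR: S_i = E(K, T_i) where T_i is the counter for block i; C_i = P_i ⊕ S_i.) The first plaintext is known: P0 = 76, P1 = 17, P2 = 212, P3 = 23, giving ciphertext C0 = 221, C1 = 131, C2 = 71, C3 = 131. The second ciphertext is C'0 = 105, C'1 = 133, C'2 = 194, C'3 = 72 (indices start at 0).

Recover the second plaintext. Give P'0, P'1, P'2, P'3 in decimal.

P'0 = 248, P'1 = 23, P'2 = 81, P'3 = 220

In CTR with a reused counter, both messages share the same keystream S_i, so C_i ⊕ C'_i = P_i ⊕ P'_i and thus P'_i = P_i ⊕ C_i ⊕ C'_i.
P'0: 76 ⊕ 221 ⊕ 105 = 248.
P'1: 17 ⊕ 131 ⊕ 133 = 23.
P'2: 212 ⊕ 71 ⊕ 194 = 81.
P'3: 23 ⊕ 131 ⊕ 72 = 220.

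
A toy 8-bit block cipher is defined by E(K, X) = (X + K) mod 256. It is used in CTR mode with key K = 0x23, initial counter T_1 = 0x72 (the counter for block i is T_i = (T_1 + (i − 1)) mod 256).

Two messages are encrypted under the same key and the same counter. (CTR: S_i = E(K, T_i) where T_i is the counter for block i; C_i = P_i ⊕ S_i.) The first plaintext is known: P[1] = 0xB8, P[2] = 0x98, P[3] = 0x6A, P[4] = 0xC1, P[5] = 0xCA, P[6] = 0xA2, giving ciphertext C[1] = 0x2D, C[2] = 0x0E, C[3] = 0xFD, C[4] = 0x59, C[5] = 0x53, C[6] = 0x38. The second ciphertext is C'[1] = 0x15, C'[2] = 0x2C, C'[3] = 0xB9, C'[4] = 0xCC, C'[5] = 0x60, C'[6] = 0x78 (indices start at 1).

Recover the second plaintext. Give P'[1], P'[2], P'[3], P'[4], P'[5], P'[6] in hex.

P'[1] = 0x80, P'[2] = 0xBA, P'[3] = 0x2E, P'[4] = 0x54, P'[5] = 0xF9, P'[6] = 0xE2

In CTR with a reused counter, both messages share the same keystream S_i, so C_i ⊕ C'_i = P_i ⊕ P'_i and thus P'_i = P_i ⊕ C_i ⊕ C'_i.
P'[1]: 0xB8 ⊕ 0x2D ⊕ 0x15 = 0x80.
P'[2]: 0x98 ⊕ 0x0E ⊕ 0x2C = 0xBA.
P'[3]: 0x6A ⊕ 0xFD ⊕ 0xB9 = 0x2E.
P'[4]: 0xC1 ⊕ 0x59 ⊕ 0xCC = 0x54.
P'[5]: 0xCA ⊕ 0x53 ⊕ 0x60 = 0xF9.
P'[6]: 0xA2 ⊕ 0x38 ⊕ 0x78 = 0xE2.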